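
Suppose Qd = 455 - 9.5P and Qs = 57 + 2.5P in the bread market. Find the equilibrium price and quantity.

P* = 199/6, Q* = 1679/12

Set Qd = Qs: 455 - 9.5P = 57 + 2.5P.
398 = 12P, so P* = 199/6.
Q* = 455 − 9.5(199/6) = 1679/12.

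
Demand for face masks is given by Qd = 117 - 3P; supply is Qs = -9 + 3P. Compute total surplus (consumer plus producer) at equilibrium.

Equilibrium: 117 - 3P = -9 + 3P gives P* = 21, Q* = 54.
Demand choke price: P = 39; supply starts at P = 3.
CS = ½(39 − 21)(54) = 486; PS = ½(21 − 3)(54) = 486.

Total surplus = 972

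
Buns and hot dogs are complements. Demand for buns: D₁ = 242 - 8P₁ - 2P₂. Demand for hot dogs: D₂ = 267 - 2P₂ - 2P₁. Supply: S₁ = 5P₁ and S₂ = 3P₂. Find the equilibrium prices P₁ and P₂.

P₁ = 676/61, P₂ = 2987/61

Market 1: 242 - 8P₁ - 2P₂ = 5P₁ → 13P₁ + 2P₂ = 242.
Market 2: 5P₂ + 2P₁ = 267.
Eliminating P₂: 5×(1) − 2×(2) gives 61P₁ = 676, so P₁ = 676/61.
Back-substitute into (2): P₂ = (267 − 2×676/61) / 5 = 2987/61.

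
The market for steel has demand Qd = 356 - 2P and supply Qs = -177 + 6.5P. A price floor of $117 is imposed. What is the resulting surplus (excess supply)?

Equilibrium price would be P* = 1066/17, so the floor at 117 binds.
At P = 117: Qd = 122, Qs = 583.5.
Surplus = 583.5 − 122 = 461.5.

Surplus = 461.5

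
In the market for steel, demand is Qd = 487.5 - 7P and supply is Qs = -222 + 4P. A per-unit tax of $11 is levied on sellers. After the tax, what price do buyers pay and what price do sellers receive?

Pre-tax equilibrium: P* = 64.5, Q* = 36.
Tax on sellers shifts supply to Qs = -222 + 4(P − 11) = -266 + 4P.
487.5 - 7P = -266 + 4P gives buyer price Pb = 68.5; sellers receive Ps = 68.5 − 11 = 57.5.
New quantity: Q = 487.5 − 7(68.5) = 8.

Buyers pay $68.5, sellers receive $57.5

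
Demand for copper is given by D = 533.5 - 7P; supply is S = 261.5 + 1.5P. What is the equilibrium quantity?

Set D = S: 533.5 - 7P = 261.5 + 1.5P.
272 = 8.5P, so P* = 32.
Q* = 533.5 − 7(32) = 309.5.

Q* = 309.5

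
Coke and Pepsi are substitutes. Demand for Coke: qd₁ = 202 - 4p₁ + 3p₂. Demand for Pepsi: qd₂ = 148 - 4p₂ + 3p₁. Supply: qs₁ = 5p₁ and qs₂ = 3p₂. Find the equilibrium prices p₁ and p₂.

p₁ = 929/27, p₂ = 323/9

Market 1: 202 - 4p₁ + 3p₂ = 5p₁ → 9p₁ - 3p₂ = 202.
Market 2: 7p₂ - 3p₁ = 148.
Eliminating p₂: 7×(1) + 3×(2) gives 54p₁ = 1858, so p₁ = 929/27.
Back-substitute into (2): p₂ = (148 + 3×929/27) / 7 = 323/9.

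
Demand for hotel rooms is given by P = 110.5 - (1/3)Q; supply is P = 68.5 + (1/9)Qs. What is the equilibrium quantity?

Set the two price expressions equal: 110.5 - (1/3)Q = 68.5 + (1/9)Q.
42 = (4/9)Q, so Q* = 94.5.
P* = 110.5 − (1/3)(94.5) = 79.

Q* = 94.5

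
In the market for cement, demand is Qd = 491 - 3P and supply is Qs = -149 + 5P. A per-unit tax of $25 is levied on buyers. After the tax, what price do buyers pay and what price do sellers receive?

Pre-tax equilibrium: P* = 80, Q* = 251.
Tax on buyers shifts demand to Qd = 491 − 3(P + 25) = 416 - 3P.
416 - 3P = -149 + 5P gives seller price Ps = 70.625; buyers pay Pb = 70.625 + 25 = 95.625.
New quantity: Q = 491 − 3(95.625) = 204.125.

Buyers pay $95.625, sellers receive $70.625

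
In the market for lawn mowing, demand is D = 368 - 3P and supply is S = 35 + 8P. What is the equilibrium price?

Set D = S: 368 - 3P = 35 + 8P.
333 = 11P, so P* = 333/11.
Q* = 368 − 3(333/11) = 3049/11.

P* = 333/11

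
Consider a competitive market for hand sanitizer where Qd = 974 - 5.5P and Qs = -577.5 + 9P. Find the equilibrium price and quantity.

P* = 107, Q* = 385.5

Set Qd = Qs: 974 - 5.5P = -577.5 + 9P.
1551.5 = 14.5P, so P* = 107.
Q* = 974 − 5.5(107) = 385.5.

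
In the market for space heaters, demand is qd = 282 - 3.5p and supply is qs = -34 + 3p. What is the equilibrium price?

p* = 632/13

Set qd = qs: 282 - 3.5p = -34 + 3p.
316 = 6.5p, so p* = 632/13.
q* = 282 − 3.5(632/13) = 1454/13.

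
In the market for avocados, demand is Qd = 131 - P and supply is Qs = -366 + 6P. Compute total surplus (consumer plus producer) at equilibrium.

Total surplus = 2100

Equilibrium: 131 - P = -366 + 6P gives P* = 71, Q* = 60.
Demand choke price: P = 131; supply starts at P = 61.
CS = ½(131 − 71)(60) = 1800; PS = ½(71 − 61)(60) = 300.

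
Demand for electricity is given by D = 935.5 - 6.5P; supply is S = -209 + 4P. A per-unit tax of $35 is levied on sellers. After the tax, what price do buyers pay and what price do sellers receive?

Buyers pay 367/3, sellers receive 262/3

Pre-tax equilibrium: P* = 109, Q* = 227.
Tax on sellers shifts supply to S = -209 + 4(P − 35) = -349 + 4P.
935.5 - 6.5P = -349 + 4P gives buyer price Pb = 367/3; sellers receive Ps = 367/3 − 35 = 262/3.
New quantity: Q = 935.5 − 6.5(367/3) = 421/3.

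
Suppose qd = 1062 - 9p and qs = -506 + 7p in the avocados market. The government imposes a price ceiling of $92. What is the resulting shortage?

Equilibrium price would be p* = 98, so the ceiling at 92 binds.
At p = 92: qd = 1062 − 9(92) = 234, qs = -506 + 7(92) = 138.
Shortage = 234 − 138 = 96.

Shortage = 96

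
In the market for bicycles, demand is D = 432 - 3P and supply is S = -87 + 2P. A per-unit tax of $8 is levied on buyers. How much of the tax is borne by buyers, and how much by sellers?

Pre-tax equilibrium: P* = 103.8, Q* = 120.6.
Tax on buyers shifts demand to D = 432 − 3(P + 8) = 408 - 3P.
408 - 3P = -87 + 2P gives seller price Ps = 99; buyers pay Pb = 99 + 8 = 107.
New quantity: Q = 432 − 3(107) = 111.
Buyer burden = 107 − 103.8 = 3.2; seller burden = 103.8 − 99 = 4.8.

Buyers bear $3.2, sellers bear $4.8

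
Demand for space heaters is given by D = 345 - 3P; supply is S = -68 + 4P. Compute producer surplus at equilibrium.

Equilibrium: 345 - 3P = -68 + 4P gives P* = 59, Q* = 168.
Supply starts at P = 17 (where S = 0).
PS = ½(59 − 17)(168) = 3528.

Producer surplus = 3528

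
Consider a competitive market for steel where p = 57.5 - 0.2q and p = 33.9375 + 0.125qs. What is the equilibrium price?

Set the two price expressions equal: 57.5 - 0.2q = 33.9375 + 0.125q.
23.5625 = 0.325q, so q* = 72.5.
p* = 57.5 − (0.2)(72.5) = 43.

p* = 43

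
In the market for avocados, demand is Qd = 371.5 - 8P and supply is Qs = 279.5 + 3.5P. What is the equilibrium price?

Set Qd = Qs: 371.5 - 8P = 279.5 + 3.5P.
92 = 11.5P, so P* = 8.
Q* = 371.5 − 8(8) = 307.5.

P* = 8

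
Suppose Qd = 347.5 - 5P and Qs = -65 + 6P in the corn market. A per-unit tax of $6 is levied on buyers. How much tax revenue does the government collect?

Tax revenue = 9480/11

Pre-tax equilibrium: P* = 37.5, Q* = 160.
Tax on buyers shifts demand to Qd = 347.5 − 5(P + 6) = 317.5 - 5P.
317.5 - 5P = -65 + 6P gives seller price Ps = 765/22; buyers pay Pb = 765/22 + 6 = 897/22.
New quantity: Q = 347.5 − 5(897/22) = 1580/11.
Revenue = 6 × 1580/11 = 9480/11.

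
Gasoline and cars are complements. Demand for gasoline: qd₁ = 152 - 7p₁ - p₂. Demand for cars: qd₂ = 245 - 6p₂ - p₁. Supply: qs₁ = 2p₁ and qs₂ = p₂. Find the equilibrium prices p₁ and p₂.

p₁ = 819/62, p₂ = 2053/62

Market 1: 152 - 7p₁ - p₂ = 2p₁ → 9p₁ + p₂ = 152.
Market 2: 7p₂ + p₁ = 245.
Eliminating p₂: 7×(1) − 1×(2) gives 62p₁ = 819, so p₁ = 819/62.
Back-substitute into (2): p₂ = (245 − 1×819/62) / 7 = 2053/62.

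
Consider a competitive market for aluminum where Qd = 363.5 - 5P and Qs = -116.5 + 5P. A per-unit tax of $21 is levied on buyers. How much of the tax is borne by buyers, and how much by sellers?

Pre-tax equilibrium: P* = 48, Q* = 123.5.
Tax on buyers shifts demand to Qd = 363.5 − 5(P + 21) = 258.5 - 5P.
258.5 - 5P = -116.5 + 5P gives seller price Ps = 37.5; buyers pay Pb = 37.5 + 21 = 58.5.
New quantity: Q = 363.5 − 5(58.5) = 71.
Buyer burden = 58.5 − 48 = 10.5; seller burden = 48 − 37.5 = 10.5.

Buyers bear $10.5, sellers bear $10.5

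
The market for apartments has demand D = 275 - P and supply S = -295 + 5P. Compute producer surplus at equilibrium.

Producer surplus = 3240

Equilibrium: 275 - P = -295 + 5P gives P* = 95, Q* = 180.
Supply starts at P = 59 (where S = 0).
PS = ½(95 − 59)(180) = 3240.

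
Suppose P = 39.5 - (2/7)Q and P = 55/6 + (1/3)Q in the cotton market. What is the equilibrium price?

P* = 25.5

Set the two price expressions equal: 39.5 - (2/7)Q = 55/6 + (1/3)Q.
91/3 = (13/21)Q, so Q* = 49.
P* = 39.5 − (2/7)(49) = 25.5.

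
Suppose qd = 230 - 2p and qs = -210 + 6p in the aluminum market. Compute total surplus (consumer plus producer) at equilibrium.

Equilibrium: 230 - 2p = -210 + 6p gives p* = 55, q* = 120.
Demand choke price: p = 115; supply starts at p = 35.
CS = ½(115 − 55)(120) = 3600; PS = ½(55 − 35)(120) = 1200.

Total surplus = 4800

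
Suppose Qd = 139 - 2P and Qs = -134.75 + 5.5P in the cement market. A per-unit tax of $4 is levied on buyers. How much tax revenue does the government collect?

Pre-tax equilibrium: P* = 36.5, Q* = 66.
Tax on buyers shifts demand to Qd = 139 − 2(P + 4) = 131 - 2P.
131 - 2P = -134.75 + 5.5P gives seller price Ps = 1063/30; buyers pay Pb = 1063/30 + 4 = 1183/30.
New quantity: Q = 139 − 2(1183/30) = 902/15.
Revenue = 4 × 902/15 = 3608/15.

Tax revenue = 3608/15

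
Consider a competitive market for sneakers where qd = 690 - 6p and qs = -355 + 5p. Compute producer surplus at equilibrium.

Equilibrium: 690 - 6p = -355 + 5p gives p* = 95, q* = 120.
Supply starts at p = 71 (where qs = 0).
PS = ½(95 − 71)(120) = 1440.

Producer surplus = 1440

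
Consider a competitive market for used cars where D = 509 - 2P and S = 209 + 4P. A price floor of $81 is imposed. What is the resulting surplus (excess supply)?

Equilibrium price would be P* = 50, so the floor at 81 binds.
At P = 81: D = 347, S = 533.
Surplus = 533 − 347 = 186.

Surplus = 186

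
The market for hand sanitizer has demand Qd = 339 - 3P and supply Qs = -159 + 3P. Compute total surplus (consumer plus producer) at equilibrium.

Total surplus = 2700

Equilibrium: 339 - 3P = -159 + 3P gives P* = 83, Q* = 90.
Demand choke price: P = 113; supply starts at P = 53.
CS = ½(113 − 83)(90) = 1350; PS = ½(83 − 53)(90) = 1350.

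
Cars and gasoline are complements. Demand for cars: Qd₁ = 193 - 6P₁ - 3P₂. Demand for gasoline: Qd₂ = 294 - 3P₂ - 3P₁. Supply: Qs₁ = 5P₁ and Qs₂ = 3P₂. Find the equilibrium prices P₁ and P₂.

Market 1: 193 - 6P₁ - 3P₂ = 5P₁ → 11P₁ + 3P₂ = 193.
Market 2: 6P₂ + 3P₁ = 294.
Eliminating P₂: 6×(1) − 3×(2) gives 57P₁ = 276, so P₁ = 92/19.
Back-substitute into (2): P₂ = (294 − 3×92/19) / 6 = 885/19.

P₁ = 92/19, P₂ = 885/19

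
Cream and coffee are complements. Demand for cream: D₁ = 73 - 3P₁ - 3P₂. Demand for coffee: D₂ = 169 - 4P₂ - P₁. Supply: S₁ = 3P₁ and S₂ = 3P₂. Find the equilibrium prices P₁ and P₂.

P₁ = 4/39, P₂ = 941/39

Market 1: 73 - 3P₁ - 3P₂ = 3P₁ → 6P₁ + 3P₂ = 73.
Market 2: 7P₂ + P₁ = 169.
Eliminating P₂: 7×(1) − 3×(2) gives 39P₁ = 4, so P₁ = 4/39.
Back-substitute into (2): P₂ = (169 − 1×4/39) / 7 = 941/39.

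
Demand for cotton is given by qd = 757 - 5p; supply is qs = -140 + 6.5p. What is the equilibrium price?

Set qd = qs: 757 - 5p = -140 + 6.5p.
897 = 11.5p, so p* = 78.
q* = 757 − 5(78) = 367.

p* = 78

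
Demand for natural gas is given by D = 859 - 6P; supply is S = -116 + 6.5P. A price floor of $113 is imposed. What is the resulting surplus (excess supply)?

Surplus = 437.5

Equilibrium price would be P* = 78, so the floor at 113 binds.
At P = 113: D = 181, S = 618.5.
Surplus = 618.5 − 181 = 437.5.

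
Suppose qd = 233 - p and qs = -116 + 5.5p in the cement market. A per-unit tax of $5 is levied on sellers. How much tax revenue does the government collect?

Pre-tax equilibrium: p* = 698/13, q* = 2331/13.
Tax on sellers shifts supply to qs = -116 + 5.5(p − 5) = -143.5 + 5.5p.
233 - p = -143.5 + 5.5p gives buyer price pb = 753/13; sellers receive ps = 753/13 − 5 = 688/13.
New quantity: q = 233 − 1(753/13) = 2276/13.
Revenue = 5 × 2276/13 = 11380/13.

Tax revenue = 11380/13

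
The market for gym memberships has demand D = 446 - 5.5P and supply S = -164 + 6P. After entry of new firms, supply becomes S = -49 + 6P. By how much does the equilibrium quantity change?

ΔQ = 55

Original equilibrium: P* = 1220/23, Q* = 3548/23.
New equilibrium: 446 - 5.5P = -49 + 6P, so 495 = 11.5P and P' = 990/23; Q' = 446 − 5.5(990/23) = 4813/23.
Change in quantity: 4813/23 − 3548/23 = 55.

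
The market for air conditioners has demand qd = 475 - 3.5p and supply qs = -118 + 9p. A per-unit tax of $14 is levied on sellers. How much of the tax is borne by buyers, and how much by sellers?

Pre-tax equilibrium: p* = 47.44, q* = 308.96.
Tax on sellers shifts supply to qs = -118 + 9(p − 14) = -244 + 9p.
475 - 3.5p = -244 + 9p gives buyer price pb = 57.52; sellers receive ps = 57.52 − 14 = 43.52.
New quantity: q = 475 − 3.5(57.52) = 273.68.
Buyer burden = 57.52 − 47.44 = 10.08; seller burden = 47.44 − 43.52 = 3.92.

Buyers bear $10.08, sellers bear $3.92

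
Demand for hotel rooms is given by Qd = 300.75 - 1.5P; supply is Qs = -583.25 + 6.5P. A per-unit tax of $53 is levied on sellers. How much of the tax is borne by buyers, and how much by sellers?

Buyers bear $43.0625, sellers bear $9.9375

Pre-tax equilibrium: P* = 110.5, Q* = 135.
Tax on sellers shifts supply to Qs = -583.25 + 6.5(P − 53) = -927.75 + 6.5P.
300.75 - 1.5P = -927.75 + 6.5P gives buyer price Pb = 153.5625; sellers receive Ps = 153.5625 − 53 = 100.5625.
New quantity: Q = 300.75 − 1.5(153.5625) = 70.40625.
Buyer burden = 153.5625 − 110.5 = 43.0625; seller burden = 110.5 − 100.5625 = 9.9375.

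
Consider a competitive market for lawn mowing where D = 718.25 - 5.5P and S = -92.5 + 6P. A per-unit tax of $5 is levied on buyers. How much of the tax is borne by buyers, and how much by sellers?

Buyers bear 60/23, sellers bear 55/23

Pre-tax equilibrium: P* = 70.5, Q* = 330.5.
Tax on buyers shifts demand to D = 718.25 − 5.5(P + 5) = 690.75 - 5.5P.
690.75 - 5.5P = -92.5 + 6P gives seller price Ps = 3133/46; buyers pay Pb = 3133/46 + 5 = 3363/46.
New quantity: Q = 718.25 − 5.5(3363/46) = 14543/46.
Buyer burden = 3363/46 − 70.5 = 60/23; seller burden = 70.5 − 3133/46 = 55/23.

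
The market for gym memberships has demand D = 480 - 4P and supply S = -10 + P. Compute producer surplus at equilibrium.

Producer surplus = 3872

Equilibrium: 480 - 4P = -10 + P gives P* = 98, Q* = 88.
Supply starts at P = 10 (where S = 0).
PS = ½(98 − 10)(88) = 3872.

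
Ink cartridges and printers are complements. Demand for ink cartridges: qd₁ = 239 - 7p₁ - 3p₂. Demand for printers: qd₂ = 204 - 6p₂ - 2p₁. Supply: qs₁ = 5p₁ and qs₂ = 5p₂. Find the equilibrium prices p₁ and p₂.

Market 1: 239 - 7p₁ - 3p₂ = 5p₁ → 12p₁ + 3p₂ = 239.
Market 2: 11p₂ + 2p₁ = 204.
Eliminating p₂: 11×(1) − 3×(2) gives 126p₁ = 2017, so p₁ = 2017/126.
Back-substitute into (2): p₂ = (204 − 2×2017/126) / 11 = 985/63.

p₁ = 2017/126, p₂ = 985/63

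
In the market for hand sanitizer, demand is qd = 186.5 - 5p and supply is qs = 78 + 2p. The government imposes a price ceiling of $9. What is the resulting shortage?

Shortage = 45.5

Equilibrium price would be p* = 15.5, so the ceiling at 9 binds.
At p = 9: qd = 186.5 − 5(9) = 141.5, qs = 78 + 2(9) = 96.
Shortage = 141.5 − 96 = 45.5.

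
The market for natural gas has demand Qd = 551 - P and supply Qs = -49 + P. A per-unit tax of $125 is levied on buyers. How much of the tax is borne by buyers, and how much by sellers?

Pre-tax equilibrium: P* = 300, Q* = 251.
Tax on buyers shifts demand to Qd = 551 − 1(P + 125) = 426 - P.
426 - P = -49 + P gives seller price Ps = 237.5; buyers pay Pb = 237.5 + 125 = 362.5.
New quantity: Q = 551 − 1(362.5) = 188.5.
Buyer burden = 362.5 − 300 = 62.5; seller burden = 300 − 237.5 = 62.5.

Buyers bear $62.5, sellers bear $62.5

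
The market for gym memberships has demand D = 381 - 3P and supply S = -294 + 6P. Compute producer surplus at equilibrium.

Producer surplus = 2028

Equilibrium: 381 - 3P = -294 + 6P gives P* = 75, Q* = 156.
Supply starts at P = 49 (where S = 0).
PS = ½(75 − 49)(156) = 2028.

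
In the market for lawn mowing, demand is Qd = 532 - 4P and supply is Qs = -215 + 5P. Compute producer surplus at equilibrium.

Producer surplus = 4000

Equilibrium: 532 - 4P = -215 + 5P gives P* = 83, Q* = 200.
Supply starts at P = 43 (where Qs = 0).
PS = ½(83 − 43)(200) = 4000.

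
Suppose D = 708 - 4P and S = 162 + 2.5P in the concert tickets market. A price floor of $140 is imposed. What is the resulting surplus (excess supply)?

Surplus = 364

Equilibrium price would be P* = 84, so the floor at 140 binds.
At P = 140: D = 148, S = 512.
Surplus = 512 − 148 = 364.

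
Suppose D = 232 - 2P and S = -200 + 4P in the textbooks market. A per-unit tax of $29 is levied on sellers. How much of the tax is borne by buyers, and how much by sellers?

Pre-tax equilibrium: P* = 72, Q* = 88.
Tax on sellers shifts supply to S = -200 + 4(P − 29) = -316 + 4P.
232 - 2P = -316 + 4P gives buyer price Pb = 274/3; sellers receive Ps = 274/3 − 29 = 187/3.
New quantity: Q = 232 − 2(274/3) = 148/3.
Buyer burden = 274/3 − 72 = 58/3; seller burden = 72 − 187/3 = 29/3.

Buyers bear 58/3, sellers bear 29/3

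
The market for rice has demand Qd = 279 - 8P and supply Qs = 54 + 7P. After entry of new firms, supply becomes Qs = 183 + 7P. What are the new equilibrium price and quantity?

P' = 6.4, Q' = 227.8

Original equilibrium: P* = 15, Q* = 159.
New equilibrium: 279 - 8P = 183 + 7P, so 96 = 15P and P' = 6.4; Q' = 279 − 8(6.4) = 227.8.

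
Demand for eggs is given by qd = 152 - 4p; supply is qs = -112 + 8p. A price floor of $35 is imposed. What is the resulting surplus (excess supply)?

Equilibrium price would be p* = 22, so the floor at 35 binds.
At p = 35: qd = 12, qs = 168.
Surplus = 168 − 12 = 156.

Surplus = 156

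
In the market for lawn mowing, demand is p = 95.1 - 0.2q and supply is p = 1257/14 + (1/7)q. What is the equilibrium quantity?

Set the two price expressions equal: 95.1 - 0.2q = 1257/14 + (1/7)q.
186/35 = (12/35)q, so q* = 15.5.
p* = 95.1 − (0.2)(15.5) = 92.

q* = 15.5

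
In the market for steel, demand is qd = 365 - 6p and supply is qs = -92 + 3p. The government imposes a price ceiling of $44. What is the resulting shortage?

Shortage = 61

Equilibrium price would be p* = 457/9, so the ceiling at 44 binds.
At p = 44: qd = 365 − 6(44) = 101, qs = -92 + 3(44) = 40.
Shortage = 101 − 40 = 61.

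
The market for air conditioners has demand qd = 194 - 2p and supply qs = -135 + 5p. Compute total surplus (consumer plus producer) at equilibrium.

Total surplus = 3500

Equilibrium: 194 - 2p = -135 + 5p gives p* = 47, q* = 100.
Demand choke price: p = 97; supply starts at p = 27.
CS = ½(97 − 47)(100) = 2500; PS = ½(47 − 27)(100) = 1000.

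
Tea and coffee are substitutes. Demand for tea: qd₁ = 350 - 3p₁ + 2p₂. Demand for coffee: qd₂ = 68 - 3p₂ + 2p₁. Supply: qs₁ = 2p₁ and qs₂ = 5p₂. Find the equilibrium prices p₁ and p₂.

Market 1: 350 - 3p₁ + 2p₂ = 2p₁ → 5p₁ - 2p₂ = 350.
Market 2: 8p₂ - 2p₁ = 68.
Eliminating p₂: 8×(1) + 2×(2) gives 36p₁ = 2936, so p₁ = 734/9.
Back-substitute into (2): p₂ = (68 + 2×734/9) / 8 = 260/9.

p₁ = 734/9, p₂ = 260/9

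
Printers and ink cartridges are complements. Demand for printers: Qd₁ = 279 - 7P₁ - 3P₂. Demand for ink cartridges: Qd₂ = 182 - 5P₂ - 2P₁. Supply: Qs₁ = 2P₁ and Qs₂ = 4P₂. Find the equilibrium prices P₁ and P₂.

Market 1: 279 - 7P₁ - 3P₂ = 2P₁ → 9P₁ + 3P₂ = 279.
Market 2: 9P₂ + 2P₁ = 182.
Eliminating P₂: 9×(1) − 3×(2) gives 75P₁ = 1965, so P₁ = 26.2.
Back-substitute into (2): P₂ = (182 − 2×26.2) / 9 = 14.4.

P₁ = 26.2, P₂ = 14.4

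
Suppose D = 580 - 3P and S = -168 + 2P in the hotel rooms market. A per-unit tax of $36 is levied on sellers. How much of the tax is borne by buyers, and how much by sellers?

Pre-tax equilibrium: P* = 149.6, Q* = 131.2.
Tax on sellers shifts supply to S = -168 + 2(P − 36) = -240 + 2P.
580 - 3P = -240 + 2P gives buyer price Pb = 164; sellers receive Ps = 164 − 36 = 128.
New quantity: Q = 580 − 3(164) = 88.
Buyer burden = 164 − 149.6 = 14.4; seller burden = 149.6 − 128 = 21.6.

Buyers bear $14.4, sellers bear $21.6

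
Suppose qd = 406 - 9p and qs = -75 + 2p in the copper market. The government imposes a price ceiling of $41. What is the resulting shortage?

Shortage = 30

Equilibrium price would be p* = 481/11, so the ceiling at 41 binds.
At p = 41: qd = 406 − 9(41) = 37, qs = -75 + 2(41) = 7.
Shortage = 37 − 7 = 30.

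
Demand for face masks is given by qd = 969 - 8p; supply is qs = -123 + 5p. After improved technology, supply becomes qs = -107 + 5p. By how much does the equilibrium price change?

Original equilibrium: p* = 84, q* = 297.
New equilibrium: 969 - 8p = -107 + 5p, so 1076 = 13p and p' = 1076/13; q' = 969 − 8(1076/13) = 3989/13.
Change in price: 1076/13 − 84 = -16/13.

Δp = -16/13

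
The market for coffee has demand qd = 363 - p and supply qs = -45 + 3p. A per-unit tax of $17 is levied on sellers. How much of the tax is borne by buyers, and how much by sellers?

Pre-tax equilibrium: p* = 102, q* = 261.
Tax on sellers shifts supply to qs = -45 + 3(p − 17) = -96 + 3p.
363 - p = -96 + 3p gives buyer price pb = 114.75; sellers receive ps = 114.75 − 17 = 97.75.
New quantity: q = 363 − 1(114.75) = 248.25.
Buyer burden = 114.75 − 102 = 12.75; seller burden = 102 − 97.75 = 4.25.

Buyers bear $12.75, sellers bear $4.25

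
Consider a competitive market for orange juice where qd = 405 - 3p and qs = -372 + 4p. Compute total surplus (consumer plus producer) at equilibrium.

Equilibrium: 405 - 3p = -372 + 4p gives p* = 111, q* = 72.
Demand choke price: p = 135; supply starts at p = 93.
CS = ½(135 − 111)(72) = 864; PS = ½(111 − 93)(72) = 648.

Total surplus = 1512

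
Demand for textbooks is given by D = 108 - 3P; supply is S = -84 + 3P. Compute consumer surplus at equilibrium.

Equilibrium: 108 - 3P = -84 + 3P gives P* = 32, Q* = 12.
Demand choke price (D = 0): P = 36.
CS = ½(36 − 32)(12) = 24.

Consumer surplus = 24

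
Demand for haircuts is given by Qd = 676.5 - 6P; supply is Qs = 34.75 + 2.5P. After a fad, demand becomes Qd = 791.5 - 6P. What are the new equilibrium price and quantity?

P' = 3027/34, Q' = 8749/34

Original equilibrium: P* = 75.5, Q* = 223.5.
New equilibrium: 791.5 - 6P = 34.75 + 2.5P, so 756.75 = 8.5P and P' = 3027/34; Q' = 791.5 − 6(3027/34) = 8749/34.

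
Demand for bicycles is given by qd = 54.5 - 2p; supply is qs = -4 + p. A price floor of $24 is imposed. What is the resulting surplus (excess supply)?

Equilibrium price would be p* = 19.5, so the floor at 24 binds.
At p = 24: qd = 6.5, qs = 20.
Surplus = 20 − 6.5 = 13.5.

Surplus = 13.5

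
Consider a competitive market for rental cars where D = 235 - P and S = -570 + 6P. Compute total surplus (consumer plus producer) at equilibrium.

Equilibrium: 235 - P = -570 + 6P gives P* = 115, Q* = 120.
Demand choke price: P = 235; supply starts at P = 95.
CS = ½(235 − 115)(120) = 7200; PS = ½(115 − 95)(120) = 1200.

Total surplus = 8400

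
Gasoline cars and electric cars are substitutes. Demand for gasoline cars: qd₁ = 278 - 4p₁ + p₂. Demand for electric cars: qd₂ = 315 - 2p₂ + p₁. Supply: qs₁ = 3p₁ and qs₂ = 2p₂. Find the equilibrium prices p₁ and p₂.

p₁ = 1427/27, p₂ = 2483/27

Market 1: 278 - 4p₁ + p₂ = 3p₁ → 7p₁ - p₂ = 278.
Market 2: 4p₂ - p₁ = 315.
Eliminating p₂: 4×(1) + 1×(2) gives 27p₁ = 1427, so p₁ = 1427/27.
Back-substitute into (2): p₂ = (315 + 1×1427/27) / 4 = 2483/27.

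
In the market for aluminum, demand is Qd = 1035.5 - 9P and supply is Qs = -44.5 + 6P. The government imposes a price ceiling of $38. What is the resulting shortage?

Equilibrium price would be P* = 72, so the ceiling at 38 binds.
At P = 38: Qd = 1035.5 − 9(38) = 693.5, Qs = -44.5 + 6(38) = 183.5.
Shortage = 693.5 − 183.5 = 510.

Shortage = 510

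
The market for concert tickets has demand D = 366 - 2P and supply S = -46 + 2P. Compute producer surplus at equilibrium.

Producer surplus = 6400

Equilibrium: 366 - 2P = -46 + 2P gives P* = 103, Q* = 160.
Supply starts at P = 23 (where S = 0).
PS = ½(103 − 23)(160) = 6400.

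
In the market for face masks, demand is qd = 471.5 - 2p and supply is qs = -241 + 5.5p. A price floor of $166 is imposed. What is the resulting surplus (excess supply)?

Surplus = 532.5

Equilibrium price would be p* = 95, so the floor at 166 binds.
At p = 166: qd = 139.5, qs = 672.
Surplus = 672 − 139.5 = 532.5.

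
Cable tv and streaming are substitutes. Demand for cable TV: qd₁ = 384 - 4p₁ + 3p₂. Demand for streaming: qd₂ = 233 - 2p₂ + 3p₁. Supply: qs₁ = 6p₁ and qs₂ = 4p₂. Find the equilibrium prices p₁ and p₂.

p₁ = 1001/17, p₂ = 3482/51

Market 1: 384 - 4p₁ + 3p₂ = 6p₁ → 10p₁ - 3p₂ = 384.
Market 2: 6p₂ - 3p₁ = 233.
Eliminating p₂: 6×(1) + 3×(2) gives 51p₁ = 3003, so p₁ = 1001/17.
Back-substitute into (2): p₂ = (233 + 3×1001/17) / 6 = 3482/51.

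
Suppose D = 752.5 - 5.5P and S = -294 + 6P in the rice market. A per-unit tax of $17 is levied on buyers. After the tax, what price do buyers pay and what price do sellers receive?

Buyers pay 2297/23, sellers receive 1906/23

Pre-tax equilibrium: P* = 91, Q* = 252.
Tax on buyers shifts demand to D = 752.5 − 5.5(P + 17) = 659 - 5.5P.
659 - 5.5P = -294 + 6P gives seller price Ps = 1906/23; buyers pay Pb = 1906/23 + 17 = 2297/23.
New quantity: Q = 752.5 − 5.5(2297/23) = 4674/23.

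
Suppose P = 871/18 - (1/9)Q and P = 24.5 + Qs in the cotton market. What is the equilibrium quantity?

Set the two price expressions equal: 871/18 - (1/9)Q = 24.5 + Q.
215/9 = (10/9)Q, so Q* = 21.5.
P* = 871/18 − (1/9)(21.5) = 46.

Q* = 21.5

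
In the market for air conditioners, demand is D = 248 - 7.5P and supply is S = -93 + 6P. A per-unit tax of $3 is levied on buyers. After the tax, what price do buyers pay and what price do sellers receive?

Pre-tax equilibrium: P* = 682/27, Q* = 527/9.
Tax on buyers shifts demand to D = 248 − 7.5(P + 3) = 225.5 - 7.5P.
225.5 - 7.5P = -93 + 6P gives seller price Ps = 637/27; buyers pay Pb = 637/27 + 3 = 718/27.
New quantity: Q = 248 − 7.5(718/27) = 437/9.

Buyers pay 718/27, sellers receive 637/27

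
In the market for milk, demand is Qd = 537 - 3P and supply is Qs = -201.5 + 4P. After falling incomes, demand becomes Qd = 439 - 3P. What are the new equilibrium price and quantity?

P' = 91.5, Q' = 164.5

Original equilibrium: P* = 105.5, Q* = 220.5.
New equilibrium: 439 - 3P = -201.5 + 4P, so 640.5 = 7P and P' = 91.5; Q' = 439 − 3(91.5) = 164.5.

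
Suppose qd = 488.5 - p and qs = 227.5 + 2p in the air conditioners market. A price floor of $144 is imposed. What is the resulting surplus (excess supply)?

Equilibrium price would be p* = 87, so the floor at 144 binds.
At p = 144: qd = 344.5, qs = 515.5.
Surplus = 515.5 − 344.5 = 171.

Surplus = 171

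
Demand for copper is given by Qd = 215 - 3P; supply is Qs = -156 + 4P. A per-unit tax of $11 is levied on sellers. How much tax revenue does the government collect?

Pre-tax equilibrium: P* = 53, Q* = 56.
Tax on sellers shifts supply to Qs = -156 + 4(P − 11) = -200 + 4P.
215 - 3P = -200 + 4P gives buyer price Pb = 415/7; sellers receive Ps = 415/7 − 11 = 338/7.
New quantity: Q = 215 − 3(415/7) = 260/7.
Revenue = 11 × 260/7 = 2860/7.

Tax revenue = 2860/7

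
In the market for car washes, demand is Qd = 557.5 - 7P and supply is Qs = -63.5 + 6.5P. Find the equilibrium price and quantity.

Set Qd = Qs: 557.5 - 7P = -63.5 + 6.5P.
621 = 13.5P, so P* = 46.
Q* = 557.5 − 7(46) = 235.5.

P* = 46, Q* = 235.5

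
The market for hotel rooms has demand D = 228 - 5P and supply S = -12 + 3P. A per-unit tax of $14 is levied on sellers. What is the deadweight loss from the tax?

Deadweight loss = 183.75

Pre-tax equilibrium: P* = 30, Q* = 78.
Tax on sellers shifts supply to S = -12 + 3(P − 14) = -54 + 3P.
228 - 5P = -54 + 3P gives buyer price Pb = 35.25; sellers receive Ps = 35.25 − 14 = 21.25.
New quantity: Q = 228 − 5(35.25) = 51.75.
DWL = ½ × 14 × (78 − 51.75) = 183.75.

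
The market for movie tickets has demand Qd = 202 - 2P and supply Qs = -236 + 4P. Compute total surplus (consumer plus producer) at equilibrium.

Equilibrium: 202 - 2P = -236 + 4P gives P* = 73, Q* = 56.
Demand choke price: P = 101; supply starts at P = 59.
CS = ½(101 − 73)(56) = 784; PS = ½(73 − 59)(56) = 392.

Total surplus = 1176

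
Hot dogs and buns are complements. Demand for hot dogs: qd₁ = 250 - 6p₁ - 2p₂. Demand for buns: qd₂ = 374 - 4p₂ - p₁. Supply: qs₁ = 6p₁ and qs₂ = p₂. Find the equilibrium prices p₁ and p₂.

p₁ = 251/29, p₂ = 2119/29

Market 1: 250 - 6p₁ - 2p₂ = 6p₁ → 12p₁ + 2p₂ = 250.
Market 2: 5p₂ + p₁ = 374.
Eliminating p₂: 5×(1) − 2×(2) gives 58p₁ = 502, so p₁ = 251/29.
Back-substitute into (2): p₂ = (374 − 1×251/29) / 5 = 2119/29.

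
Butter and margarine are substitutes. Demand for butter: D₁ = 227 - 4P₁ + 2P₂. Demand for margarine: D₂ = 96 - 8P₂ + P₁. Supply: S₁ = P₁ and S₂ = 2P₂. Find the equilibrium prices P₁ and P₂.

P₁ = 1231/24, P₂ = 707/48

Market 1: 227 - 4P₁ + 2P₂ = P₁ → 5P₁ - 2P₂ = 227.
Market 2: 10P₂ - P₁ = 96.
Eliminating P₂: 10×(1) + 2×(2) gives 48P₁ = 2462, so P₁ = 1231/24.
Back-substitute into (2): P₂ = (96 + 1×1231/24) / 10 = 707/48.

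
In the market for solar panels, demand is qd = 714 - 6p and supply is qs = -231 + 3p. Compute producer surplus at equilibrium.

Producer surplus = 1176

Equilibrium: 714 - 6p = -231 + 3p gives p* = 105, q* = 84.
Supply starts at p = 77 (where qs = 0).
PS = ½(105 − 77)(84) = 1176.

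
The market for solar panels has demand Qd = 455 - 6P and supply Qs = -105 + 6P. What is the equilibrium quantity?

Q* = 175

Set Qd = Qs: 455 - 6P = -105 + 6P.
560 = 12P, so P* = 140/3.
Q* = 455 − 6(140/3) = 175.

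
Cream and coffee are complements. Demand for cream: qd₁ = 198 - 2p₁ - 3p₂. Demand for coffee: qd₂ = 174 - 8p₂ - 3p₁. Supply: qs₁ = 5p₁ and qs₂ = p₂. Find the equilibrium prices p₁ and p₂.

Market 1: 198 - 2p₁ - 3p₂ = 5p₁ → 7p₁ + 3p₂ = 198.
Market 2: 9p₂ + 3p₁ = 174.
Eliminating p₂: 9×(1) − 3×(2) gives 54p₁ = 1260, so p₁ = 70/3.
Back-substitute into (2): p₂ = (174 − 3×70/3) / 9 = 104/9.

p₁ = 70/3, p₂ = 104/9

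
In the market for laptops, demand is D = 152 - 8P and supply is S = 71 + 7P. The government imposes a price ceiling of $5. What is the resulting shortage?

Equilibrium price would be P* = 5.4, so the ceiling at 5 binds.
At P = 5: D = 152 − 8(5) = 112, S = 71 + 7(5) = 106.
Shortage = 112 − 106 = 6.

Shortage = 6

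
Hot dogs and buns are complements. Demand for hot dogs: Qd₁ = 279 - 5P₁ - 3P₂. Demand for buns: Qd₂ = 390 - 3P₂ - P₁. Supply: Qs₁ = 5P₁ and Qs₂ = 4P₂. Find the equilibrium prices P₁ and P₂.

Market 1: 279 - 5P₁ - 3P₂ = 5P₁ → 10P₁ + 3P₂ = 279.
Market 2: 7P₂ + P₁ = 390.
Eliminating P₂: 7×(1) − 3×(2) gives 67P₁ = 783, so P₁ = 783/67.
Back-substitute into (2): P₂ = (390 − 1×783/67) / 7 = 3621/67.

P₁ = 783/67, P₂ = 3621/67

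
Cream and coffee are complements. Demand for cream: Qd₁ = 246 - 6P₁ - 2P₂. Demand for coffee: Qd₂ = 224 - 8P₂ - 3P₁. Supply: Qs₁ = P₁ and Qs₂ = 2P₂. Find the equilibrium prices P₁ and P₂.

P₁ = 31.4375, P₂ = 12.96875

Market 1: 246 - 6P₁ - 2P₂ = P₁ → 7P₁ + 2P₂ = 246.
Market 2: 10P₂ + 3P₁ = 224.
Eliminating P₂: 10×(1) − 2×(2) gives 64P₁ = 2012, so P₁ = 31.4375.
Back-substitute into (2): P₂ = (224 − 3×31.4375) / 10 = 12.96875.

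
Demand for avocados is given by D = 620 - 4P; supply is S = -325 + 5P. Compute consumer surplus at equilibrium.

Equilibrium: 620 - 4P = -325 + 5P gives P* = 105, Q* = 200.
Demand choke price (D = 0): P = 155.
CS = ½(155 − 105)(200) = 5000.

Consumer surplus = 5000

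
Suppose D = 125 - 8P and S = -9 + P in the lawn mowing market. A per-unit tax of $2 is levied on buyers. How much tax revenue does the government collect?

Pre-tax equilibrium: P* = 134/9, Q* = 53/9.
Tax on buyers shifts demand to D = 125 − 8(P + 2) = 109 - 8P.
109 - 8P = -9 + P gives seller price Ps = 118/9; buyers pay Pb = 118/9 + 2 = 136/9.
New quantity: Q = 125 − 8(136/9) = 37/9.
Revenue = 2 × 37/9 = 74/9.

Tax revenue = 74/9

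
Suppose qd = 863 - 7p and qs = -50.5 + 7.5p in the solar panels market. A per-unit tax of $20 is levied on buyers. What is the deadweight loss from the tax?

Pre-tax equilibrium: p* = 63, q* = 422.
Tax on buyers shifts demand to qd = 863 − 7(p + 20) = 723 - 7p.
723 - 7p = -50.5 + 7.5p gives seller price ps = 1547/29; buyers pay pb = 1547/29 + 20 = 2127/29.
New quantity: q = 863 − 7(2127/29) = 10138/29.
DWL = ½ × 20 × (422 − 10138/29) = 21000/29.

Deadweight loss = 21000/29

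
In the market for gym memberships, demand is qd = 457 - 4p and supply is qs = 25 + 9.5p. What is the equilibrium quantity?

q* = 329

Set qd = qs: 457 - 4p = 25 + 9.5p.
432 = 13.5p, so p* = 32.
q* = 457 − 4(32) = 329.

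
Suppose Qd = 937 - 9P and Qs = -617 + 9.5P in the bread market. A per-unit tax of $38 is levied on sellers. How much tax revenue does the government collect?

Pre-tax equilibrium: P* = 84, Q* = 181.
Tax on sellers shifts supply to Qs = -617 + 9.5(P − 38) = -978 + 9.5P.
937 - 9P = -978 + 9.5P gives buyer price Pb = 3830/37; sellers receive Ps = 3830/37 − 38 = 2424/37.
New quantity: Q = 937 − 9(3830/37) = 199/37.
Revenue = 38 × 199/37 = 7562/37.

Tax revenue = 7562/37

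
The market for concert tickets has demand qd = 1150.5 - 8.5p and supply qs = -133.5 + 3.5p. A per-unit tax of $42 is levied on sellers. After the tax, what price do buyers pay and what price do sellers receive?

Buyers pay $119.25, sellers receive $77.25

Pre-tax equilibrium: p* = 107, q* = 241.
Tax on sellers shifts supply to qs = -133.5 + 3.5(p − 42) = -280.5 + 3.5p.
1150.5 - 8.5p = -280.5 + 3.5p gives buyer price pb = 119.25; sellers receive ps = 119.25 − 42 = 77.25.
New quantity: q = 1150.5 − 8.5(119.25) = 136.875.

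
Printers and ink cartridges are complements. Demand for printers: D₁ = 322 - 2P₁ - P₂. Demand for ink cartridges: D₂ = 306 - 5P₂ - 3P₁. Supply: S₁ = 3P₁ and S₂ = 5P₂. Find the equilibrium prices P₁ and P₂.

P₁ = 62, P₂ = 12

Market 1: 322 - 2P₁ - P₂ = 3P₁ → 5P₁ + P₂ = 322.
Market 2: 10P₂ + 3P₁ = 306.
Eliminating P₂: 10×(1) − 1×(2) gives 47P₁ = 2914, so P₁ = 62.
Back-substitute into (2): P₂ = (306 − 3×62) / 10 = 12.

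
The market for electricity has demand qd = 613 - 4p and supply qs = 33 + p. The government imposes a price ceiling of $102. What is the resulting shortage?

Shortage = 70

Equilibrium price would be p* = 116, so the ceiling at 102 binds.
At p = 102: qd = 613 − 4(102) = 205, qs = 33 + 1(102) = 135.
Shortage = 205 − 135 = 70.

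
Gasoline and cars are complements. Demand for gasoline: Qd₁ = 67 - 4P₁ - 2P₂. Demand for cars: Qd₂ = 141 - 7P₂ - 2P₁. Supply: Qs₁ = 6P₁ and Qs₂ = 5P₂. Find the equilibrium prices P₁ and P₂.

P₁ = 4.5, P₂ = 11

Market 1: 67 - 4P₁ - 2P₂ = 6P₁ → 10P₁ + 2P₂ = 67.
Market 2: 12P₂ + 2P₁ = 141.
Eliminating P₂: 12×(1) − 2×(2) gives 116P₁ = 522, so P₁ = 4.5.
Back-substitute into (2): P₂ = (141 − 2×4.5) / 12 = 11.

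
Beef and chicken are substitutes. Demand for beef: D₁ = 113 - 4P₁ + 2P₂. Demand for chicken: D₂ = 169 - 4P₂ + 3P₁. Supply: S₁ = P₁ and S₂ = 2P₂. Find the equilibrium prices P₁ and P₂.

Market 1: 113 - 4P₁ + 2P₂ = P₁ → 5P₁ - 2P₂ = 113.
Market 2: 6P₂ - 3P₁ = 169.
Eliminating P₂: 6×(1) + 2×(2) gives 24P₁ = 1016, so P₁ = 127/3.
Back-substitute into (2): P₂ = (169 + 3×127/3) / 6 = 148/3.

P₁ = 127/3, P₂ = 148/3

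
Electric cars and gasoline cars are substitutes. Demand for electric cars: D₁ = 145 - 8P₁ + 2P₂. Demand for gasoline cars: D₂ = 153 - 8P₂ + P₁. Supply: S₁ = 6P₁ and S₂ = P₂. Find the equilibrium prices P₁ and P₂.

P₁ = 1611/124, P₂ = 2287/124

Market 1: 145 - 8P₁ + 2P₂ = 6P₁ → 14P₁ - 2P₂ = 145.
Market 2: 9P₂ - P₁ = 153.
Eliminating P₂: 9×(1) + 2×(2) gives 124P₁ = 1611, so P₁ = 1611/124.
Back-substitute into (2): P₂ = (153 + 1×1611/124) / 9 = 2287/124.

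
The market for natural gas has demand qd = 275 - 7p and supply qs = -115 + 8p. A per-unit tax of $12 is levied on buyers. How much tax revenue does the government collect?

Pre-tax equilibrium: p* = 26, q* = 93.
Tax on buyers shifts demand to qd = 275 − 7(p + 12) = 191 - 7p.
191 - 7p = -115 + 8p gives seller price ps = 20.4; buyers pay pb = 20.4 + 12 = 32.4.
New quantity: q = 275 − 7(32.4) = 48.2.
Revenue = 12 × 48.2 = 578.4.

Tax revenue = 578.4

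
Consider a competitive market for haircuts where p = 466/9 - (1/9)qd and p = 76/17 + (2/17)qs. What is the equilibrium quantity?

q* = 206.8

Set the two price expressions equal: 466/9 - (1/9)q = 76/17 + (2/17)q.
7238/153 = (35/153)q, so q* = 206.8.
p* = 466/9 − (1/9)(206.8) = 28.8.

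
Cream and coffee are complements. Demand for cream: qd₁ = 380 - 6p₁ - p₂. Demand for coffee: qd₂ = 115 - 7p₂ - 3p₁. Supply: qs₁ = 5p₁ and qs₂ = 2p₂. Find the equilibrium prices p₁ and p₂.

p₁ = 3305/96, p₂ = 125/96

Market 1: 380 - 6p₁ - p₂ = 5p₁ → 11p₁ + p₂ = 380.
Market 2: 9p₂ + 3p₁ = 115.
Eliminating p₂: 9×(1) − 1×(2) gives 96p₁ = 3305, so p₁ = 3305/96.
Back-substitute into (2): p₂ = (115 − 3×3305/96) / 9 = 125/96.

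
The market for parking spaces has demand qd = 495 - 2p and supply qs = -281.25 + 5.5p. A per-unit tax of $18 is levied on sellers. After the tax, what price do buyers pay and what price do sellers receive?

Pre-tax equilibrium: p* = 103.5, q* = 288.
Tax on sellers shifts supply to qs = -281.25 + 5.5(p − 18) = -380.25 + 5.5p.
495 - 2p = -380.25 + 5.5p gives buyer price pb = 116.7; sellers receive ps = 116.7 − 18 = 98.7.
New quantity: q = 495 − 2(116.7) = 261.6.

Buyers pay $116.7, sellers receive $98.7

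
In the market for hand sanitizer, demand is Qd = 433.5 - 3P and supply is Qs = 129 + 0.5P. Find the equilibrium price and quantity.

Set Qd = Qs: 433.5 - 3P = 129 + 0.5P.
304.5 = 3.5P, so P* = 87.
Q* = 433.5 − 3(87) = 172.5.

P* = 87, Q* = 172.5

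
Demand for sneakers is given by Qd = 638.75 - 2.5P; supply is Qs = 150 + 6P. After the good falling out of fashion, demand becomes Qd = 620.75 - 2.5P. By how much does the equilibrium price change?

Original equilibrium: P* = 57.5, Q* = 495.
New equilibrium: 620.75 - 2.5P = 150 + 6P, so 470.75 = 8.5P and P' = 1883/34; Q' = 620.75 − 2.5(1883/34) = 8199/17.
Change in price: 1883/34 − 57.5 = -36/17.

ΔP = -36/17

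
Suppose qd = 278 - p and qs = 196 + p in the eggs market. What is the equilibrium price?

Set qd = qs: 278 - p = 196 + p.
82 = 2p, so p* = 41.
q* = 278 − 1(41) = 237.

p* = 41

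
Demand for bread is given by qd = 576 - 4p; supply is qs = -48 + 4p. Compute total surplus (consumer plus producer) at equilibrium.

Total surplus = 17424

Equilibrium: 576 - 4p = -48 + 4p gives p* = 78, q* = 264.
Demand choke price: p = 144; supply starts at p = 12.
CS = ½(144 − 78)(264) = 8712; PS = ½(78 − 12)(264) = 8712.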